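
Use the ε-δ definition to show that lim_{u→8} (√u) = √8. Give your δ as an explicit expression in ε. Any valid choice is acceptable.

δ = min(8, √8·ε)

Let ε > 0. We want δ > 0 such that 0 < |u − 8| < δ implies |√u − √8| < ε.
Multiplying by the conjugate, |√u − √8| = |u − 8|/(√u + √8).
Restrict δ ≤ 8 so that |u − 8| < 8 forces u > 0, and then √u + √8 > √8.
Hence |√u − √8| < |u − 8|/√8, which is < ε once |u − 8| < √8·ε.
Take δ = min(8, √8·ε). If 0 < |u − 8| < δ then u > 0 and |√u − √8| < |u − 8|/√8 < ε.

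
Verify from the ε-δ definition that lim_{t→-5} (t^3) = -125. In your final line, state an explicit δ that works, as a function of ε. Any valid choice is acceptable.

Let ε > 0 be given. We seek δ > 0 with 0 < |t + 5| < δ ⇒ |t^3 + 125| < ε.
Factor: t^3 + 125 = (t + 5)(t^2 - 5t + 25), so |t^3 + 125| = |t + 5|·|t^2 - 5t + 25|.
Impose δ ≤ 1 so that |t| < 6; then |t^2 - 5t + 25| ≤ 91.
Hence |t^3 + 125| ≤ 91|t + 5|, which is < ε once |t + 5| < ε/91.
Take δ = min(1, ε/91). If 0 < |t + 5| < δ then both bounds hold and |t^3 + 125| ≤ 91|t + 5| < 91·(ε/91) = ε.

δ = min(1, ε/91)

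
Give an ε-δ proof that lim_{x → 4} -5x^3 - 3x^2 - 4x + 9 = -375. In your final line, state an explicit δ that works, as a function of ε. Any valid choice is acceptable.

δ = min(1, ε/336)

Let ε > 0. We want δ > 0 such that 0 < |x − 4| < δ implies |(-5x^3 - 3x^2 - 4x + 9) + 375| < ε.
(-5x^3 - 3x^2 - 4x + 9) + 375 = -5x^3 - 3x^2 - 4x + 384 = (x − 4)(-5x^2 - 23x - 96).
So |(-5x^3 - 3x^2 - 4x + 9) + 375| = |x − 4|·|-5x^2 - 23x - 96|.
Require δ ≤ 1. Then |x − 4| < 1 gives |x| < 5, and by the triangle inequality |-5x^2 - 23x - 96| ≤ 5·5^2 + 23·5 + 96 = 336.
Hence |(-5x^3 - 3x^2 - 4x + 9) + 375| ≤ 336|x − 4| < ε provided |x − 4| < ε/336.
Take δ = min(1, ε/336). Then 0 < |x − 4| < δ gives both |x − 4| < 1 and |x − 4| < ε/336, so |(-5x^3 - 3x^2 - 4x + 9) + 375| < ε.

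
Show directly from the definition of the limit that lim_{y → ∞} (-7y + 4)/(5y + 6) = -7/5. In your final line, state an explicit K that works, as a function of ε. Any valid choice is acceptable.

K = (62/25)/ε

Let ε > 0 be given. We seek K > 0 such that y > K implies |(-7y + 4)/(5y + 6) + 7/5| < ε.
(-7y + 4)/(5y + 6) + 7/5 = (5(-7y + 4) − (-7)(5y + 6)) / (5(5y + 6)) = 62/(5(5y + 6)).
For y > 0 we have 5y + 6 > 5y, so |(-7y + 4)/(5y + 6) + 7/5| = 62/(5(5y + 6)) < 62/(5·5y) = (62/25)/y.
Thus |(-7y + 4)/(5y + 6) + 7/5| < ε whenever y > (62/25)/ε.
Take K = (62/25)/ε. If y > K then |(-7y + 4)/(5y + 6) + 7/5| < (62/25)/y < ε.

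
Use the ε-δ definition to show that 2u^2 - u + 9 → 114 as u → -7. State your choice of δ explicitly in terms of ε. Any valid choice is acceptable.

Fix ε > 0. We want δ > 0 such that 0 < |u + 7| < δ implies |(2u^2 - u + 9) − 114| < ε.
(2u^2 - u + 9) − 114 = 2u^2 - u - 105 = (u + 7)(2u - 15).
So |(2u^2 - u + 9) − 114| = |u + 7|·|2u - 15|.
Require δ ≤ 2. Then |u + 7| < 2 gives |u| < 9, and by the triangle inequality |2u - 15| ≤ 2·9 + 15 = 33.
Hence |(2u^2 - u + 9) − 114| ≤ 33|u + 7| < ε provided |u + 7| < ε/33.
Take δ = min(2, ε/33). Then 0 < |u + 7| < δ gives both |u + 7| < 2 and |u + 7| < ε/33, so |(2u^2 - u + 9) − 114| < ε.

δ = min(2, ε/33)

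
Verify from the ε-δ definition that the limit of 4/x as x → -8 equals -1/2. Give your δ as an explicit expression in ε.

δ = min(4, 8ε)

Let ε > 0. We seek δ > 0 such that 0 < |x + 8| < δ implies |4/x + 1/2| < ε.
|4/x + 1/2| = 4·|-8 − x|/(8·|x|) = 4|x + 8|/(8|x|).
Restrict δ ≤ 4. Then |x + 8| < 4 gives |x| > 4, so 8|x| > 32.
Then |4/x + 1/2| < 4|x + 8|/32, which is < ε when |x + 8| < 8ε.
Take δ = min(4, 8ε). Then 0 < |x + 8| < δ gives both |x + 8| < 4 and |x + 8| < 8ε, so |4/x + 1/2| < ε.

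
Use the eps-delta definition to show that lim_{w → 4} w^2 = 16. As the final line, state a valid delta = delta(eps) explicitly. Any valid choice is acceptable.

delta = min(2, eps/10)

Suppose eps > 0. We seek delta > 0 with 0 < |w − 4| < delta ⇒ |w^2 − 16| < eps.
Factor: w^2 − 16 = (w − 4)(w + 4), so |w^2 − 16| = |w − 4|·|w + 4|.
Restrict delta ≤ 2. Then |w − 4| < 2 gives |w| < 6, so by the triangle inequality |w + 4| ≤ 6 + 4 = 10.
Hence |w^2 − 16| ≤ 10|w − 4|, which is < eps once |w − 4| < eps/10.
Take delta = min(2, eps/10). If 0 < |w − 4| < delta then both bounds hold and |w^2 − 16| ≤ 10|w − 4| < 10·(eps/10) = eps.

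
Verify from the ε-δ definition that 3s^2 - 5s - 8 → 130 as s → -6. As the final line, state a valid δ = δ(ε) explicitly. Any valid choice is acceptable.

Let ε > 0. We want δ > 0 such that 0 < |s + 6| < δ implies |(3s^2 - 5s - 8) − 130| < ε.
(3s^2 - 5s - 8) − 130 = 3s^2 - 5s - 138 = (s + 6)(3s - 23).
So |(3s^2 - 5s - 8) − 130| = |s + 6|·|3s - 23|.
Require δ ≤ 1. Then |s + 6| < 1 gives |s| < 7, and by the triangle inequality |3s - 23| ≤ 3·7 + 23 = 44.
Hence |(3s^2 - 5s - 8) − 130| ≤ 44|s + 6| < ε provided |s + 6| < ε/44.
Choosing δ = min(1, ε/44) ensures both conditions, hence |(3s^2 - 5s - 8) − 130| < ε.

δ = min(1, ε/44)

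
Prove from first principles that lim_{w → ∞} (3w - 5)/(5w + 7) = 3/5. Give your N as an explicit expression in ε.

Suppose ε > 0. We seek N > 0 such that w > N implies |(3w - 5)/(5w + 7) − (3/5)| < ε.
(3w - 5)/(5w + 7) − (3/5) = (5(3w - 5) − 3(5w + 7)) / (5(5w + 7)) = -46/(5(5w + 7)).
For w > 0 we have 5w + 7 > 5w, so |(3w - 5)/(5w + 7) − (3/5)| = 46/(5(5w + 7)) < 46/(5·5w) = (46/25)/w.
Thus |(3w - 5)/(5w + 7) − (3/5)| < ε whenever w > (46/25)/ε.
Take N = (46/25)/ε. If w > N then |(3w - 5)/(5w + 7) − (3/5)| < (46/25)/w < ε.

N = (46/25)/ε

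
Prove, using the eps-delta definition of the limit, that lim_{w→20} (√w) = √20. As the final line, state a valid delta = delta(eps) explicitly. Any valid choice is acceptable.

delta = min(20, √20·eps)

Let eps > 0 be given. We want delta > 0 such that 0 < |w − 20| < delta implies |√w − √20| < eps.
Rationalise: √w − √20 = (w − 20)/(√w + √20), so |√w − √20| = |w − 20|/(√w + √20).
Restrict delta ≤ 20 so that |w − 20| < 20 forces w > 0, and then √w + √20 > √20.
Hence |√w − √20| < |w − 20|/√20, which is < eps once |w − 20| < √20·eps.
Take delta = min(20, √20·eps). If 0 < |w − 20| < delta then w > 0 and |√w − √20| < |w − 20|/√20 < eps.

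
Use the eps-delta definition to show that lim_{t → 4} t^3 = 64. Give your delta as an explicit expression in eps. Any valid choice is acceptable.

Let eps > 0. We seek delta > 0 with 0 < |t − 4| < delta ⇒ |t^3 − 64| < eps.
Factor: t^3 − 64 = (t − 4)(t^2 + 4t + 16), so |t^3 − 64| = |t − 4|·|t^2 + 4t + 16|.
Impose delta ≤ 2 so that |t| < 6; then |t^2 + 4t + 16| ≤ 76.
Hence |t^3 − 64| ≤ 76|t − 4|, which is < eps once |t − 4| < eps/76.
Take delta = min(2, eps/76). If 0 < |t − 4| < delta then both bounds hold and |t^3 − 64| ≤ 76|t − 4| < 76·(eps/76) = eps.

delta = min(2, eps/76)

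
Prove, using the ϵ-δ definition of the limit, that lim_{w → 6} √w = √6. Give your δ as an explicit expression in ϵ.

δ = min(6, √6·ϵ)

Let ϵ > 0 be given. We want δ > 0 such that 0 < |w − 6| < δ implies |√w − √6| < ϵ.
Rationalise: √w − √6 = (w − 6)/(√w + √6), so |√w − √6| = |w − 6|/(√w + √6).
Restrict δ ≤ 6 so that |w − 6| < 6 forces w > 0, and then √w + √6 > √6.
Hence |√w − √6| < |w − 6|/√6, which is < ϵ once |w − 6| < √6·ϵ.
Take δ = min(6, √6·ϵ). If 0 < |w − 6| < δ then w > 0 and |√w − √6| < |w − 6|/√6 < ϵ.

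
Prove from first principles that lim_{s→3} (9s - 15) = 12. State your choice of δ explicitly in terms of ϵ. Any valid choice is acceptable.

δ = ϵ/9

Let ϵ > 0 be given. We need δ > 0 so that 0 < |s − 3| < δ implies |(9s - 15) − 12| < ϵ.
Since (9s - 15) − 12 = 9(s − 3), we have |(9s - 15) − 12| = 9|s − 3|.
Thus it suffices that |s − 3| < ϵ/9.
Choosing δ = ϵ/9 gives |(9s - 15) − 12| = 9|s − 3| < ϵ whenever |s − 3| < δ.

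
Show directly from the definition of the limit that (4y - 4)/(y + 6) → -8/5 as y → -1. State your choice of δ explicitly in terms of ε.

δ = min(5/2, (25/56)ε)

Let ε > 0 be given. We want δ > 0 with 0 < |y + 1| < δ ⇒ |(4y - 4)/(y + 6) + 8/5| < ε.
Combining over a common denominator, (4y - 4)/(y + 6) + 8/5 = [(4y - 4)·5 − (-8)·(y + 6)] / [5·(y + 6)] = 28(y + 1) / (5(y + 6)).
So |(4y - 4)/(y + 6) + 8/5| = 28|y + 1| / (5·|y + 6|).
Restrict δ ≤ 5/2. Then |y + 1| < 5/2 gives |y + 6| = |(y + 1) + 5| ≥ 5 − 5/2 = 5/2.
Hence |(4y - 4)/(y + 6) + 8/5| < 28|y + 1|/(5·(5/2)) = (56/25)|y + 1|, which is < ε once |y + 1| < (25/56)ε.
Take δ = min(5/2, (25/56)ε). Then 0 < |y + 1| < δ forces both bounds, so |(4y - 4)/(y + 6) + 8/5| < ε.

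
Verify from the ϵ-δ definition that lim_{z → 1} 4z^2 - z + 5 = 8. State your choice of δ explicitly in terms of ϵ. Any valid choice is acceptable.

Suppose ϵ > 0. We want δ > 0 such that 0 < |z − 1| < δ implies |(4z^2 - z + 5) − 8| < ϵ.
(4z^2 - z + 5) − 8 = 4z^2 - z - 3 = (z − 1)(4z + 3).
So |(4z^2 - z + 5) − 8| = |z − 1|·|4z + 3|.
Assume first that |z − 1| < 2, so |z| < 3. Then |4z + 3| ≤ 4·3 + 3 = 15.
Hence |(4z^2 - z + 5) − 8| ≤ 15|z − 1| < ϵ provided |z − 1| < ϵ/15.
Take δ = min(2, ϵ/15). Then 0 < |z − 1| < δ gives both |z − 1| < 2 and |z − 1| < ϵ/15, so |(4z^2 - z + 5) − 8| < ϵ.

δ = min(2, ϵ/15)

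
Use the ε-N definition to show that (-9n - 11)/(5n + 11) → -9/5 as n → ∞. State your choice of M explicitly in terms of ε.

Suppose ε > 0. For n ≥ 1, |(-9n - 11)/(5n + 11) + 9/5| = |44|/(5(5n + 11)) = 44/(5(5n + 11)).
Since 5n + 11 ≥ 5n for n ≥ 1, this is ≤ 44/(5·5n) = (44/25)/n.
So |(-9n - 11)/(5n + 11) + 9/5| < ε whenever n > (44/25)/ε.
Take M = (44/25)/ε. If n > M then |(-9n - 11)/(5n + 11) + 9/5| ≤ (44/25)/n < ε.

M = (44/25)/ε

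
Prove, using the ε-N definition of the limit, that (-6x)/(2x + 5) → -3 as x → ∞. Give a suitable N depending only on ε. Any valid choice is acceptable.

N = (15/2)/ε

Suppose ε > 0. We seek N > 0 such that x > N implies |(-6x)/(2x + 5) + 3| < ε.
(-6x)/(2x + 5) + 3 = (2(-6x) − (-6)(2x + 5)) / (2(2x + 5)) = 30/(2(2x + 5)).
For x > 0 we have 2x + 5 > 2x, so |(-6x)/(2x + 5) + 3| = 30/(2(2x + 5)) < 30/(2·2x) = (15/2)/x.
Thus |(-6x)/(2x + 5) + 3| < ε whenever x > (15/2)/ε.
Take N = (15/2)/ε. If x > N then |(-6x)/(2x + 5) + 3| < (15/2)/x < ε.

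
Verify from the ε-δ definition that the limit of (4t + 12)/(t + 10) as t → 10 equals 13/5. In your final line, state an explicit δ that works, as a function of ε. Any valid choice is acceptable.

δ = min(10, (50/7)ε)

Suppose ε > 0. We want δ > 0 with 0 < |t − 10| < δ ⇒ |(4t + 12)/(t + 10) − (13/5)| < ε.
Combining over a common denominator, (4t + 12)/(t + 10) − (13/5) = [(4t + 12)·20 − 52·(t + 10)] / [20·(t + 10)] = 28(t − 10) / (20(t + 10)).
So |(4t + 12)/(t + 10) − (13/5)| = 28|t − 10| / (20·|t + 10|).
Require δ ≤ 10, so |t + 10| ≥ |20| − |t − 10| > 20 − 10 = 10.
Hence |(4t + 12)/(t + 10) − (13/5)| < 28|t − 10|/(20·10) = (7/50)|t − 10|, which is < ε once |t − 10| < (50/7)ε.
Take δ = min(10, (50/7)ε). Then 0 < |t − 10| < δ forces both bounds, so |(4t + 12)/(t + 10) − (13/5)| < ε.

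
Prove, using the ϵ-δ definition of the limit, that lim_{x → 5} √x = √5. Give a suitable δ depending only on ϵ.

δ = min(5, √5·ϵ)

Let ϵ > 0. We want δ > 0 such that 0 < |x − 5| < δ implies |√x − √5| < ϵ.
Multiplying by the conjugate, |√x − √5| = |x − 5|/(√x + √5).
Restrict δ ≤ 5 so that |x − 5| < 5 forces x > 0, and then √x + √5 > √5.
Hence |√x − √5| < |x − 5|/√5, which is < ϵ once |x − 5| < √5·ϵ.
Take δ = min(5, √5·ϵ). If 0 < |x − 5| < δ then x > 0 and |√x − √5| < |x − 5|/√5 < ϵ.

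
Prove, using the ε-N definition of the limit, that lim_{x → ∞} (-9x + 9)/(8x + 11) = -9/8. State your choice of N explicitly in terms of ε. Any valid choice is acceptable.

Suppose ε > 0. We seek N > 0 such that x > N implies |(-9x + 9)/(8x + 11) + 9/8| < ε.
(-9x + 9)/(8x + 11) + 9/8 = (8(-9x + 9) − (-9)(8x + 11)) / (8(8x + 11)) = 171/(8(8x + 11)).
For x > 0 we have 8x + 11 > 8x, so |(-9x + 9)/(8x + 11) + 9/8| = 171/(8(8x + 11)) < 171/(8·8x) = (171/64)/x.
Thus |(-9x + 9)/(8x + 11) + 9/8| < ε whenever x > (171/64)/ε.
Take N = (171/64)/ε. If x > N then |(-9x + 9)/(8x + 11) + 9/8| < (171/64)/x < ε.

N = (171/64)/ε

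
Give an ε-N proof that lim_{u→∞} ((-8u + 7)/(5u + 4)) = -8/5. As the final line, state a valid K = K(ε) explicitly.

K = (67/25)/ε

Let ε > 0. We seek K > 0 such that u > K implies |(-8u + 7)/(5u + 4) + 8/5| < ε.
(-8u + 7)/(5u + 4) + 8/5 = (5(-8u + 7) − (-8)(5u + 4)) / (5(5u + 4)) = 67/(5(5u + 4)).
For u > 0 we have 5u + 4 > 5u, so |(-8u + 7)/(5u + 4) + 8/5| = 67/(5(5u + 4)) < 67/(5·5u) = (67/25)/u.
Thus |(-8u + 7)/(5u + 4) + 8/5| < ε whenever u > (67/25)/ε.
Take K = (67/25)/ε. If u > K then |(-8u + 7)/(5u + 4) + 8/5| < (67/25)/u < ε.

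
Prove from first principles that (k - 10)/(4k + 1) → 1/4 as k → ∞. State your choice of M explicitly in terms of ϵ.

M = (41/16)/ϵ

Let ϵ > 0 be given. For k ≥ 1, |(k - 10)/(4k + 1) − (1/4)| = |-41|/(4(4k + 1)) = 41/(4(4k + 1)).
Since 4k + 1 ≥ 4k for k ≥ 1, this is ≤ 41/(4·4k) = (41/16)/k.
So |(k - 10)/(4k + 1) − (1/4)| < ϵ whenever k > (41/16)/ϵ.
Take M = (41/16)/ϵ. If k > M then |(k - 10)/(4k + 1) − (1/4)| ≤ (41/16)/k < ϵ.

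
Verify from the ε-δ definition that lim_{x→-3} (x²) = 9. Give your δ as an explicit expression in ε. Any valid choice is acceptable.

Let ε > 0 be given. We seek δ > 0 with 0 < |x + 3| < δ ⇒ |x² − 9| < ε.
Factor: x² − 9 = (x + 3)(x - 3), so |x² − 9| = |x + 3|·|x - 3|.
Restrict δ ≤ 1. Then |x + 3| < 1 gives |x| < 4, so by the triangle inequality |x - 3| ≤ 4 + 3 = 7.
Hence |x² − 9| ≤ 7|x + 3|, which is < ε once |x + 3| < ε/7.
Take δ = min(1, ε/7). If 0 < |x + 3| < δ then both bounds hold and |x² − 9| ≤ 7|x + 3| < 7·(ε/7) = ε.

δ = min(1, ε/7)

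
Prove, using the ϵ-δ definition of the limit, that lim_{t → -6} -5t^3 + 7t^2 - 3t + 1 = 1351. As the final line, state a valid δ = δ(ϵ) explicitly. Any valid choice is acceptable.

δ = min(1, ϵ/729)

Suppose ϵ > 0. We want δ > 0 such that 0 < |t + 6| < δ implies |(-5t^3 + 7t^2 - 3t + 1) − 1351| < ϵ.
(-5t^3 + 7t^2 - 3t + 1) − 1351 = -5t^3 + 7t^2 - 3t - 1350 = (t + 6)(-5t^2 + 37t - 225).
So |(-5t^3 + 7t^2 - 3t + 1) − 1351| = |t + 6|·|-5t^2 + 37t - 225|.
Assume first that |t + 6| < 1, so |t| < 7. Then |-5t^2 + 37t - 225| ≤ 5·7^2 + 37·7 + 225 = 729.
Hence |(-5t^3 + 7t^2 - 3t + 1) − 1351| ≤ 729|t + 6| < ϵ provided |t + 6| < ϵ/729.
Choosing δ = min(1, ϵ/729) ensures both conditions, hence |(-5t^3 + 7t^2 - 3t + 1) − 1351| < ϵ.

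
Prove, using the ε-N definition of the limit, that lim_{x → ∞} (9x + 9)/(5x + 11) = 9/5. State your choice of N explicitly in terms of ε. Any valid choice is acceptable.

N = (54/25)/ε

Suppose ε > 0. We seek N > 0 such that x > N implies |(9x + 9)/(5x + 11) − (9/5)| < ε.
(9x + 9)/(5x + 11) − (9/5) = (5(9x + 9) − 9(5x + 11)) / (5(5x + 11)) = -54/(5(5x + 11)).
For x > 0 we have 5x + 11 > 5x, so |(9x + 9)/(5x + 11) − (9/5)| = 54/(5(5x + 11)) < 54/(5·5x) = (54/25)/x.
Thus |(9x + 9)/(5x + 11) − (9/5)| < ε whenever x > (54/25)/ε.
Take N = (54/25)/ε. If x > N then |(9x + 9)/(5x + 11) − (9/5)| < (54/25)/x < ε.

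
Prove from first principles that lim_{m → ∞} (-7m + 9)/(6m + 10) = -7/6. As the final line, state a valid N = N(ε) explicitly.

N = (31/9)/ε

Suppose ε > 0. For m ≥ 1, |(-7m + 9)/(6m + 10) + 7/6| = |124|/(6(6m + 10)) = 124/(6(6m + 10)).
Since 6m + 10 ≥ 6m for m ≥ 1, this is ≤ 124/(6·6m) = (31/9)/m.
So |(-7m + 9)/(6m + 10) + 7/6| < ε whenever m > (31/9)/ε.
Take N = (31/9)/ε. If m > N then |(-7m + 9)/(6m + 10) + 7/6| ≤ (31/9)/m < ε.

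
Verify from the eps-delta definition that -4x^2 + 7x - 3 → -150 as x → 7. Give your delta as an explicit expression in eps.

Let eps > 0 be given. We want delta > 0 such that 0 < |x − 7| < delta implies |(-4x^2 + 7x - 3) + 150| < eps.
(-4x^2 + 7x - 3) + 150 = -4x^2 + 7x + 147 = (x − 7)(-4x - 21).
So |(-4x^2 + 7x - 3) + 150| = |x − 7|·|-4x - 21|.
Assume first that |x − 7| < 1, so |x| < 8. Then |-4x - 21| ≤ 4·8 + 21 = 53.
Hence |(-4x^2 + 7x - 3) + 150| ≤ 53|x − 7| < eps provided |x − 7| < eps/53.
Take delta = min(1, eps/53). Then 0 < |x − 7| < delta gives both |x − 7| < 1 and |x − 7| < eps/53, so |(-4x^2 + 7x - 3) + 150| < eps.

delta = min(1, eps/53)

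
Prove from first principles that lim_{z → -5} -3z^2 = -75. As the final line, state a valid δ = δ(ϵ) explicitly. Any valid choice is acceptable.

δ = min(1, ϵ/33)

Suppose ϵ > 0. We want δ > 0 such that 0 < |z + 5| < δ implies |(-3z^2) + 75| < ϵ.
(-3z^2) + 75 = -3z^2 + 75 = (z + 5)(-3z + 15).
So |(-3z^2) + 75| = |z + 5|·|-3z + 15|.
Require δ ≤ 1. Then |z + 5| < 1 gives |z| < 6, and by the triangle inequality |-3z + 15| ≤ 3·6 + 15 = 33.
Hence |(-3z^2) + 75| ≤ 33|z + 5| < ϵ provided |z + 5| < ϵ/33.
Choosing δ = min(1, ϵ/33) ensures both conditions, hence |(-3z^2) + 75| < ϵ.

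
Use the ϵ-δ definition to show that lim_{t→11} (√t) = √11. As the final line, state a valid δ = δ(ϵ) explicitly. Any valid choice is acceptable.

Suppose ϵ > 0. We want δ > 0 such that 0 < |t − 11| < δ implies |√t − √11| < ϵ.
Rationalise: √t − √11 = (t − 11)/(√t + √11), so |√t − √11| = |t − 11|/(√t + √11).
Restrict δ ≤ 11 so that |t − 11| < 11 forces t > 0, and then √t + √11 > √11.
Hence |√t − √11| < |t − 11|/√11, which is < ϵ once |t − 11| < √11·ϵ.
Take δ = min(11, √11·ϵ). If 0 < |t − 11| < δ then t > 0 and |√t − √11| < |t − 11|/√11 < ϵ.

δ = min(11, √11·ϵ)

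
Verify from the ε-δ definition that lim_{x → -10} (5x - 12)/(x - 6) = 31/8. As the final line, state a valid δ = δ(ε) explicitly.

Fix ε > 0. We want δ > 0 with 0 < |x + 10| < δ ⇒ |(5x - 12)/(x - 6) − (31/8)| < ε.
Combining over a common denominator, (5x - 12)/(x - 6) − (31/8) = [(5x - 12)·(-16) − (-62)·(x - 6)] / [(-16)·(x - 6)] = -18(x + 10) / ((-16)(x - 6)).
So |(5x - 12)/(x - 6) − (31/8)| = 18|x + 10| / (16·|x − 6|).
Require δ ≤ 8, so |x − 6| ≥ |-16| − |x + 10| > 16 − 8 = 8.
Hence |(5x - 12)/(x - 6) − (31/8)| < 18|x + 10|/(16·8) = (9/64)|x + 10|, which is < ε once |x + 10| < (64/9)ε.
Take δ = min(8, (64/9)ε). Then 0 < |x + 10| < δ forces both bounds, so |(5x - 12)/(x - 6) − (31/8)| < ε.

δ = min(8, (64/9)ε)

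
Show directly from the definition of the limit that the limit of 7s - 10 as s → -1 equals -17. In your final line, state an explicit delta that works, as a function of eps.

Let eps > 0 be given. We need delta > 0 so that 0 < |s + 1| < delta implies |(7s - 10) + 17| < eps.
Since (7s - 10) + 17 = 7(s + 1), we have |(7s - 10) + 17| = 7|s + 1|.
Thus it suffices that |s + 1| < eps/7.
Take delta = eps/7. If 0 < |s + 1| < delta then |(7s - 10) + 17| = 7|s + 1| < 7·(eps/7) = eps.

delta = eps/7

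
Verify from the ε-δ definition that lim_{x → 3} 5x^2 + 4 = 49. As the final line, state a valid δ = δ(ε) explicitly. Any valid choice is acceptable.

δ = min(2, ε/40)

Let ε > 0. We want δ > 0 such that 0 < |x − 3| < δ implies |(5x^2 + 4) − 49| < ε.
(5x^2 + 4) − 49 = 5x^2 - 45 = (x − 3)(5x + 15).
So |(5x^2 + 4) − 49| = |x − 3|·|5x + 15|.
Assume first that |x − 3| < 2, so |x| < 5. Then |5x + 15| ≤ 5·5 + 15 = 40.
Hence |(5x^2 + 4) − 49| ≤ 40|x − 3| < ε provided |x − 3| < ε/40.
Take δ = min(2, ε/40). Then 0 < |x − 3| < δ gives both |x − 3| < 2 and |x − 3| < ε/40, so |(5x^2 + 4) − 49| < ε.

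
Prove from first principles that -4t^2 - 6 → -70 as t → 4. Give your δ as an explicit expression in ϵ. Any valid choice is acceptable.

δ = min(1, ϵ/36)

Let ϵ > 0. We want δ > 0 such that 0 < |t − 4| < δ implies |(-4t^2 - 6) + 70| < ϵ.
(-4t^2 - 6) + 70 = -4t^2 + 64 = (t − 4)(-4t - 16).
So |(-4t^2 - 6) + 70| = |t − 4|·|-4t - 16|.
Assume first that |t − 4| < 1, so |t| < 5. Then |-4t - 16| ≤ 4·5 + 16 = 36.
Hence |(-4t^2 - 6) + 70| ≤ 36|t − 4| < ϵ provided |t − 4| < ϵ/36.
Take δ = min(1, ϵ/36). Then 0 < |t − 4| < δ gives both |t − 4| < 1 and |t − 4| < ϵ/36, so |(-4t^2 - 6) + 70| < ϵ.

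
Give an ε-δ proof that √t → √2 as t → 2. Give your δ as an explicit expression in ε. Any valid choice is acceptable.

δ = min(2, √2·ε)

Fix ε > 0. We want δ > 0 such that 0 < |t − 2| < δ implies |√t − √2| < ε.
Rationalise: √t − √2 = (t − 2)/(√t + √2), so |√t − √2| = |t − 2|/(√t + √2).
Restrict δ ≤ 2 so that |t − 2| < 2 forces t > 0, and then √t + √2 > √2.
Hence |√t − √2| < |t − 2|/√2, which is < ε once |t − 2| < √2·ε.
Take δ = min(2, √2·ε). If 0 < |t − 2| < δ then t > 0 and |√t − √2| < |t − 2|/√2 < ε.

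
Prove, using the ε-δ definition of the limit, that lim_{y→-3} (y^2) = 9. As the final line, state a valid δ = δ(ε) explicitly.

Suppose ε > 0. We seek δ > 0 with 0 < |y + 3| < δ ⇒ |y^2 − 9| < ε.
Factor: y^2 − 9 = (y + 3)(y - 3), so |y^2 − 9| = |y + 3|·|y - 3|.
Restrict δ ≤ 2. Then |y + 3| < 2 gives |y| < 5, so by the triangle inequality |y - 3| ≤ 5 + 3 = 8.
Hence |y^2 − 9| ≤ 8|y + 3|, which is < ε once |y + 3| < ε/8.
Take δ = min(2, ε/8). If 0 < |y + 3| < δ then both bounds hold and |y^2 − 9| ≤ 8|y + 3| < 8·(ε/8) = ε.

δ = min(2, ε/8)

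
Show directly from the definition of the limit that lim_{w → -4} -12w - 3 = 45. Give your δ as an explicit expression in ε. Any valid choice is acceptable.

δ = ε/12

Suppose ε > 0. We need δ > 0 so that 0 < |w + 4| < δ implies |(-12w - 3) − 45| < ε.
Since (-12w - 3) − 45 = -12(w + 4), we have |(-12w - 3) − 45| = 12|w + 4|.
So 12|w + 4| < ε exactly when |w + 4| < ε/12.
Choosing δ = ε/12 gives |(-12w - 3) − 45| = 12|w + 4| < ε whenever |w + 4| < δ.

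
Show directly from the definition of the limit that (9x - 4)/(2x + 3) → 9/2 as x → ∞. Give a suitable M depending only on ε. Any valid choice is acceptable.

Suppose ε > 0. We seek M > 0 such that x > M implies |(9x - 4)/(2x + 3) − (9/2)| < ε.
(9x - 4)/(2x + 3) − (9/2) = (2(9x - 4) − 9(2x + 3)) / (2(2x + 3)) = -35/(2(2x + 3)).
For x > 0 we have 2x + 3 > 2x, so |(9x - 4)/(2x + 3) − (9/2)| = 35/(2(2x + 3)) < 35/(2·2x) = (35/4)/x.
Thus |(9x - 4)/(2x + 3) − (9/2)| < ε whenever x > (35/4)/ε.
Take M = (35/4)/ε. If x > M then |(9x - 4)/(2x + 3) − (9/2)| < (35/4)/x < ε.

M = (35/4)/ε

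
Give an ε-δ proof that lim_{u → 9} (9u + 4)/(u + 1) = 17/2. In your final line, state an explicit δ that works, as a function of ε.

δ = min(5, 10ε)

Suppose ε > 0. We want δ > 0 with 0 < |u − 9| < δ ⇒ |(9u + 4)/(u + 1) − (17/2)| < ε.
Combining over a common denominator, (9u + 4)/(u + 1) − (17/2) = [(9u + 4)·10 − 85·(u + 1)] / [10·(u + 1)] = 5(u − 9) / (10(u + 1)).
So |(9u + 4)/(u + 1) − (17/2)| = 5|u − 9| / (10·|u + 1|).
Restrict δ ≤ 5. Then |u − 9| < 5 gives |u + 1| = |(u − 9) + 10| ≥ 10 − 5 = 5.
Hence |(9u + 4)/(u + 1) − (17/2)| < 5|u − 9|/(10·5) = (1/10)|u − 9|, which is < ε once |u − 9| < 10ε.
Take δ = min(5, 10ε). Then 0 < |u − 9| < δ forces both bounds, so |(9u + 4)/(u + 1) − (17/2)| < ε.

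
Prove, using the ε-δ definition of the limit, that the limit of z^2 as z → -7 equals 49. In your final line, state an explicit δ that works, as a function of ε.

Let ε > 0 be given. We seek δ > 0 with 0 < |z + 7| < δ ⇒ |z^2 − 49| < ε.
Factor: z^2 − 49 = (z + 7)(z - 7), so |z^2 − 49| = |z + 7|·|z - 7|.
Restrict δ ≤ 1. Then |z + 7| < 1 gives |z| < 8, so by the triangle inequality |z - 7| ≤ 8 + 7 = 15.
Hence |z^2 − 49| ≤ 15|z + 7|, which is < ε once |z + 7| < ε/15.
Take δ = min(1, ε/15). If 0 < |z + 7| < δ then both bounds hold and |z^2 − 49| ≤ 15|z + 7| < 15·(ε/15) = ε.

δ = min(1, ε/15)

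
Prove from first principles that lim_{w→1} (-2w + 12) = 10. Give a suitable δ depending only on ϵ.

δ = ϵ/2

Fix ϵ > 0. We need δ > 0 so that 0 < |w − 1| < δ implies |(-2w + 12) − 10| < ϵ.
Since (-2w + 12) − 10 = -2(w − 1), we have |(-2w + 12) − 10| = 2|w − 1|.
Thus it suffices that |w − 1| < ϵ/2.
Choosing δ = ϵ/2 gives |(-2w + 12) − 10| = 2|w − 1| < ϵ whenever |w − 1| < δ.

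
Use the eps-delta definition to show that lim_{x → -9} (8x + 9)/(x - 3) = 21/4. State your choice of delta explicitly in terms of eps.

Suppose eps > 0. We want delta > 0 with 0 < |x + 9| < delta ⇒ |(8x + 9)/(x - 3) − (21/4)| < eps.
Combining over a common denominator, (8x + 9)/(x - 3) − (21/4) = [(8x + 9)·(-12) − (-63)·(x - 3)] / [(-12)·(x - 3)] = -33(x + 9) / ((-12)(x - 3)).
So |(8x + 9)/(x - 3) − (21/4)| = 33|x + 9| / (12·|x − 3|).
Require delta ≤ 6, so |x − 3| ≥ |-12| − |x + 9| > 12 − 6 = 6.
Hence |(8x + 9)/(x - 3) − (21/4)| < 33|x + 9|/(12·6) = (11/24)|x + 9|, which is < eps once |x + 9| < (24/11)eps.
Take delta = min(6, (24/11)eps). Then 0 < |x + 9| < delta forces both bounds, so |(8x + 9)/(x - 3) − (21/4)| < eps.

delta = min(6, (24/11)eps)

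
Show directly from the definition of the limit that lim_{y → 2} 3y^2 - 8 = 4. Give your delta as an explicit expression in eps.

delta = min(1, eps/15)

Fix eps > 0. We want delta > 0 such that 0 < |y − 2| < delta implies |(3y^2 - 8) − 4| < eps.
(3y^2 - 8) − 4 = 3y^2 - 12 = (y − 2)(3y + 6).
So |(3y^2 - 8) − 4| = |y − 2|·|3y + 6|.
Require delta ≤ 1. Then |y − 2| < 1 gives |y| < 3, and by the triangle inequality |3y + 6| ≤ 3·3 + 6 = 15.
Hence |(3y^2 - 8) − 4| ≤ 15|y − 2| < eps provided |y − 2| < eps/15.
Choosing delta = min(1, eps/15) ensures both conditions, hence |(3y^2 - 8) − 4| < eps.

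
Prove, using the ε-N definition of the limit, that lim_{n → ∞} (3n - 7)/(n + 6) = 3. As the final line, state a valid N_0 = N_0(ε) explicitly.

Fix ε > 0. For n ≥ 1, |(3n - 7)/(n + 6) − 3| = |-25|/((n + 6)) = 25/((n + 6)).
Since n + 6 ≥ n for n ≥ 1, this is ≤ 25/(n) = 25/n.
So |(3n - 7)/(n + 6) − 3| < ε whenever n > 25/ε.
Take N_0 = 25/ε. If n > N_0 then |(3n - 7)/(n + 6) − 3| ≤ 25/n < ε.

N_0 = 25/ε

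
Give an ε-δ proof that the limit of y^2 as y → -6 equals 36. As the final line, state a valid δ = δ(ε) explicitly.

Fix ε > 0. We seek δ > 0 with 0 < |y + 6| < δ ⇒ |y^2 − 36| < ε.
Factor: y^2 − 36 = (y + 6)(y - 6), so |y^2 − 36| = |y + 6|·|y - 6|.
Restrict δ ≤ 1. Then |y + 6| < 1 gives |y| < 7, so by the triangle inequality |y - 6| ≤ 7 + 6 = 13.
Hence |y^2 − 36| ≤ 13|y + 6|, which is < ε once |y + 6| < ε/13.
Take δ = min(1, ε/13). If 0 < |y + 6| < δ then both bounds hold and |y^2 − 36| ≤ 13|y + 6| < 13·(ε/13) = ε.

δ = min(1, ε/13)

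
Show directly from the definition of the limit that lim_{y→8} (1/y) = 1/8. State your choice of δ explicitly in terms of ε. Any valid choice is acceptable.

δ = min(4, 32ε)

Fix ε > 0. We seek δ > 0 such that 0 < |y − 8| < δ implies |1/y − (1/8)| < ε.
|1/y − (1/8)| = |8 − y|/(8·|y|) = |y − 8|/(8|y|).
Require δ ≤ 4 so that |y| > 8 − 4 = 4, hence 8|y| > 32.
Then |1/y − (1/8)| < |y − 8|/32, which is < ε when |y − 8| < 32ε.
Take δ = min(4, 32ε). Then 0 < |y − 8| < δ gives both |y − 8| < 4 and |y − 8| < 32ε, so |1/y − (1/8)| < ε.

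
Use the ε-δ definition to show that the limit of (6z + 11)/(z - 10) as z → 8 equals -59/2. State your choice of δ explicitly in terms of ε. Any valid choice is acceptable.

δ = min(1, (2/71)ε)

Suppose ε > 0. We want δ > 0 with 0 < |z − 8| < δ ⇒ |(6z + 11)/(z - 10) + 59/2| < ε.
Combining over a common denominator, (6z + 11)/(z - 10) + 59/2 = [(6z + 11)·(-2) − 59·(z - 10)] / [(-2)·(z - 10)] = -71(z − 8) / ((-2)(z - 10)).
So |(6z + 11)/(z - 10) + 59/2| = 71|z − 8| / (2·|z − 10|).
Require δ ≤ 1, so |z − 10| ≥ |-2| − |z − 8| > 2 − 1 = 1.
Hence |(6z + 11)/(z - 10) + 59/2| < 71|z − 8|/(2·1) = (71/2)|z − 8|, which is < ε once |z − 8| < (2/71)ε.
Take δ = min(1, (2/71)ε). Then 0 < |z − 8| < δ forces both bounds, so |(6z + 11)/(z - 10) + 59/2| < ε.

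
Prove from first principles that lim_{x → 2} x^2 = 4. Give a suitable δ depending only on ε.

δ = min(1, ε/5)

Fix ε > 0. We seek δ > 0 with 0 < |x − 2| < δ ⇒ |x^2 − 4| < ε.
Factor: x^2 − 4 = (x − 2)(x + 2), so |x^2 − 4| = |x − 2|·|x + 2|.
Restrict δ ≤ 1. Then |x − 2| < 1 gives |x| < 3, so by the triangle inequality |x + 2| ≤ 3 + 2 = 5.
Hence |x^2 − 4| ≤ 5|x − 2|, which is < ε once |x − 2| < ε/5.
Take δ = min(1, ε/5). If 0 < |x − 2| < δ then both bounds hold and |x^2 − 4| ≤ 5|x − 2| < 5·(ε/5) = ε.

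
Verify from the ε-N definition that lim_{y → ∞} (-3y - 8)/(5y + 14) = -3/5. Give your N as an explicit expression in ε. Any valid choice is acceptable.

N = (2/25)/ε

Fix ε > 0. We seek N > 0 such that y > N implies |(-3y - 8)/(5y + 14) + 3/5| < ε.
(-3y - 8)/(5y + 14) + 3/5 = (5(-3y - 8) − (-3)(5y + 14)) / (5(5y + 14)) = 2/(5(5y + 14)).
For y > 0 we have 5y + 14 > 5y, so |(-3y - 8)/(5y + 14) + 3/5| = 2/(5(5y + 14)) < 2/(5·5y) = (2/25)/y.
Thus |(-3y - 8)/(5y + 14) + 3/5| < ε whenever y > (2/25)/ε.
Take N = (2/25)/ε. If y > N then |(-3y - 8)/(5y + 14) + 3/5| < (2/25)/y < ε.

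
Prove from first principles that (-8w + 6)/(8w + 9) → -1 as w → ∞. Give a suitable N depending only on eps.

Fix eps > 0. We seek N > 0 such that w > N implies |(-8w + 6)/(8w + 9) + 1| < eps.
(-8w + 6)/(8w + 9) + 1 = (8(-8w + 6) − (-8)(8w + 9)) / (8(8w + 9)) = 120/(8(8w + 9)).
For w > 0 we have 8w + 9 > 8w, so |(-8w + 6)/(8w + 9) + 1| = 120/(8(8w + 9)) < 120/(8·8w) = (15/8)/w.
Thus |(-8w + 6)/(8w + 9) + 1| < eps whenever w > (15/8)/eps.
Take N = (15/8)/eps. If w > N then |(-8w + 6)/(8w + 9) + 1| < (15/8)/w < eps.

N = (15/8)/eps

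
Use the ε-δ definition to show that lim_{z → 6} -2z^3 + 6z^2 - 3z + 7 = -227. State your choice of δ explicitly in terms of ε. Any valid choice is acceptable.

Suppose ε > 0. We want δ > 0 such that 0 < |z − 6| < δ implies |(-2z^3 + 6z^2 - 3z + 7) + 227| < ε.
(-2z^3 + 6z^2 - 3z + 7) + 227 = -2z^3 + 6z^2 - 3z + 234 = (z − 6)(-2z^2 - 6z - 39).
So |(-2z^3 + 6z^2 - 3z + 7) + 227| = |z − 6|·|-2z^2 - 6z - 39|.
Require δ ≤ 1. Then |z − 6| < 1 gives |z| < 7, and by the triangle inequality |-2z^2 - 6z - 39| ≤ 2·7^2 + 6·7 + 39 = 179.
Hence |(-2z^3 + 6z^2 - 3z + 7) + 227| ≤ 179|z − 6| < ε provided |z − 6| < ε/179.
Choosing δ = min(1, ε/179) ensures both conditions, hence |(-2z^3 + 6z^2 - 3z + 7) + 227| < ε.

δ = min(1, ε/179)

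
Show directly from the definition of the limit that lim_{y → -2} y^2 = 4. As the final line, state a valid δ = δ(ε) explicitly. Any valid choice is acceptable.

δ = min(1, ε/5)

Fix ε > 0. We seek δ > 0 with 0 < |y + 2| < δ ⇒ |y^2 − 4| < ε.
Factor: y^2 − 4 = (y + 2)(y - 2), so |y^2 − 4| = |y + 2|·|y - 2|.
Impose δ ≤ 1 so that |y| < 3; then |y - 2| ≤ 5.
Hence |y^2 − 4| ≤ 5|y + 2|, which is < ε once |y + 2| < ε/5.
Take δ = min(1, ε/5). If 0 < |y + 2| < δ then both bounds hold and |y^2 − 4| ≤ 5|y + 2| < 5·(ε/5) = ε.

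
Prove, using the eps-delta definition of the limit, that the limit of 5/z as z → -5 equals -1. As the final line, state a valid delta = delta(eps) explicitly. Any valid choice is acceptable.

delta = min(5/2, (5/2)eps)

Let eps > 0. We seek delta > 0 such that 0 < |z + 5| < delta implies |5/z + 1| < eps.
|5/z + 1| = 5·|-5 − z|/(5·|z|) = 5|z + 5|/(5|z|).
Require delta ≤ 5/2 so that |z| > 5 − 5/2 = 5/2, hence 5|z| > 25/2.
Then |5/z + 1| < 5|z + 5|/(25/2), which is < eps when |z + 5| < (5/2)eps.
Take delta = min(5/2, (5/2)eps). Then 0 < |z + 5| < delta gives both |z + 5| < 5/2 and |z + 5| < (5/2)eps, so |5/z + 1| < eps.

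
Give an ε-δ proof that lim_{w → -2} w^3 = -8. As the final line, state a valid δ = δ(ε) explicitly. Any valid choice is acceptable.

δ = min(2, ε/28)

Fix ε > 0. We seek δ > 0 with 0 < |w + 2| < δ ⇒ |w^3 + 8| < ε.
Factor: w^3 + 8 = (w + 2)(w^2 - 2w + 4), so |w^3 + 8| = |w + 2|·|w^2 - 2w + 4|.
Restrict δ ≤ 2. Then |w + 2| < 2 gives |w| < 4, so by the triangle inequality |w^2 - 2w + 4| ≤ 4^2 + 2·4 + 4 = 28.
Hence |w^3 + 8| ≤ 28|w + 2|, which is < ε once |w + 2| < ε/28.
Take δ = min(2, ε/28). If 0 < |w + 2| < δ then both bounds hold and |w^3 + 8| ≤ 28|w + 2| < 28·(ε/28) = ε.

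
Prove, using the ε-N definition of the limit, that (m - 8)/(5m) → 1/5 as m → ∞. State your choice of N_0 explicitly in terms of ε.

Fix ε > 0. For m ≥ 1, |(m - 8)/(5m) − (1/5)| = |-40|/(5(5m)) = 40/(5(5m)).
Since 5m ≥ 5m for m ≥ 1, this is ≤ 40/(5·5m) = (8/5)/m.
So |(m - 8)/(5m) − (1/5)| < ε whenever m > (8/5)/ε.
Take N_0 = (8/5)/ε. If m > N_0 then |(m - 8)/(5m) − (1/5)| ≤ (8/5)/m < ε.

N_0 = (8/5)/ε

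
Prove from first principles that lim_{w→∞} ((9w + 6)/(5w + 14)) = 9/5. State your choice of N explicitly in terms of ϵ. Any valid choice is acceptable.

Suppose ϵ > 0. We seek N > 0 such that w > N implies |(9w + 6)/(5w + 14) − (9/5)| < ϵ.
(9w + 6)/(5w + 14) − (9/5) = (5(9w + 6) − 9(5w + 14)) / (5(5w + 14)) = -96/(5(5w + 14)).
For w > 0 we have 5w + 14 > 5w, so |(9w + 6)/(5w + 14) − (9/5)| = 96/(5(5w + 14)) < 96/(5·5w) = (96/25)/w.
Thus |(9w + 6)/(5w + 14) − (9/5)| < ϵ whenever w > (96/25)/ϵ.
Take N = (96/25)/ϵ. If w > N then |(9w + 6)/(5w + 14) − (9/5)| < (96/25)/w < ϵ.

N = (96/25)/ϵ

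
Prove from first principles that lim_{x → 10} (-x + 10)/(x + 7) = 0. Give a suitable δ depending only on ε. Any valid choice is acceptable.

Suppose ε > 0. We want δ > 0 with 0 < |x − 10| < δ ⇒ |(-x + 10)/(x + 7) − 0| < ε.
Combining over a common denominator, (-x + 10)/(x + 7) − 0 = [(-x + 10)·17 − 0·(x + 7)] / [17·(x + 7)] = -17(x − 10) / (17(x + 7)).
So |(-x + 10)/(x + 7) − 0| = 17|x − 10| / (17·|x + 7|).
Restrict δ ≤ 17/2. Then |x − 10| < 17/2 gives |x + 7| = |(x − 10) + 17| ≥ 17 − 17/2 = 17/2.
Hence |(-x + 10)/(x + 7) − 0| < 17|x − 10|/(17·(17/2)) = (2/17)|x − 10|, which is < ε once |x − 10| < (17/2)ε.
Take δ = min(17/2, (17/2)ε). Then 0 < |x − 10| < δ forces both bounds, so |(-x + 10)/(x + 7) − 0| < ε.

δ = min(17/2, (17/2)ε)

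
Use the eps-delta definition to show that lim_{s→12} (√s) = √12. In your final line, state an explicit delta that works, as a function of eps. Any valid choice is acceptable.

Let eps > 0. We want delta > 0 such that 0 < |s − 12| < delta implies |√s − √12| < eps.
Multiplying by the conjugate, |√s − √12| = |s − 12|/(√s + √12).
Restrict delta ≤ 12 so that |s − 12| < 12 forces s > 0, and then √s + √12 > √12.
Hence |√s − √12| < |s − 12|/√12, which is < eps once |s − 12| < √12·eps.
Take delta = min(12, √12·eps). If 0 < |s − 12| < delta then s > 0 and |√s − √12| < |s − 12|/√12 < eps.

delta = min(12, √12·eps)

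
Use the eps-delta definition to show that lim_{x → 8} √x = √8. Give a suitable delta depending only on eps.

delta = min(8, √8·eps)

Let eps > 0 be given. We want delta > 0 such that 0 < |x − 8| < delta implies |√x − √8| < eps.
Rationalise: √x − √8 = (x − 8)/(√x + √8), so |√x − √8| = |x − 8|/(√x + √8).
Restrict delta ≤ 8 so that |x − 8| < 8 forces x > 0, and then √x + √8 > √8.
Hence |√x − √8| < |x − 8|/√8, which is < eps once |x − 8| < √8·eps.
Take delta = min(8, √8·eps). If 0 < |x − 8| < delta then x > 0 and |√x − √8| < |x − 8|/√8 < eps.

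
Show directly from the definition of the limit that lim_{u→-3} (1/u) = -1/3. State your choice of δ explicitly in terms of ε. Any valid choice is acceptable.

δ = min(3/2, (9/2)ε)

Suppose ε > 0. We seek δ > 0 such that 0 < |u + 3| < δ implies |1/u + 1/3| < ε.
|1/u + 1/3| = |-3 − u|/(3·|u|) = |u + 3|/(3|u|).
Require δ ≤ 3/2 so that |u| > 3 − 3/2 = 3/2, hence 3|u| > 9/2.
Then |1/u + 1/3| < |u + 3|/(9/2), which is < ε when |u + 3| < (9/2)ε.
Take δ = min(3/2, (9/2)ε). Then 0 < |u + 3| < δ gives both |u + 3| < 3/2 and |u + 3| < (9/2)ε, so |1/u + 1/3| < ε.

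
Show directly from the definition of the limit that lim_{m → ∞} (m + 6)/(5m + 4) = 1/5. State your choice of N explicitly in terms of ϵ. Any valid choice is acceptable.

N = (26/25)/ϵ

Let ϵ > 0. For m ≥ 1, |(m + 6)/(5m + 4) − (1/5)| = |26|/(5(5m + 4)) = 26/(5(5m + 4)).
Since 5m + 4 ≥ 5m for m ≥ 1, this is ≤ 26/(5·5m) = (26/25)/m.
So |(m + 6)/(5m + 4) − (1/5)| < ϵ whenever m > (26/25)/ϵ.
Take N = (26/25)/ϵ. If m > N then |(m + 6)/(5m + 4) − (1/5)| ≤ (26/25)/m < ϵ.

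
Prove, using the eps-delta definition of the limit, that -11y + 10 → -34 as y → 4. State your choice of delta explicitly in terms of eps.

delta = eps/11

Let eps > 0 be given. We need delta > 0 so that 0 < |y − 4| < delta implies |(-11y + 10) + 34| < eps.
|(-11y + 10) + 34| = |-11y + 44| = 11|y − 4|.
So 11|y − 4| < eps exactly when |y − 4| < eps/11.
Take delta = eps/11. If 0 < |y − 4| < delta then |(-11y + 10) + 34| = 11|y − 4| < 11·(eps/11) = eps.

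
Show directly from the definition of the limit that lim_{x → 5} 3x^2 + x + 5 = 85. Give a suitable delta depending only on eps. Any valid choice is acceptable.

Fix eps > 0. We want delta > 0 such that 0 < |x − 5| < delta implies |(3x^2 + x + 5) − 85| < eps.
(3x^2 + x + 5) − 85 = 3x^2 + x - 80 = (x − 5)(3x + 16).
So |(3x^2 + x + 5) − 85| = |x − 5|·|3x + 16|.
Require delta ≤ 1. Then |x − 5| < 1 gives |x| < 6, and by the triangle inequality |3x + 16| ≤ 3·6 + 16 = 34.
Hence |(3x^2 + x + 5) − 85| ≤ 34|x − 5| < eps provided |x − 5| < eps/34.
Take delta = min(1, eps/34). Then 0 < |x − 5| < delta gives both |x − 5| < 1 and |x − 5| < eps/34, so |(3x^2 + x + 5) − 85| < eps.

delta = min(1, eps/34)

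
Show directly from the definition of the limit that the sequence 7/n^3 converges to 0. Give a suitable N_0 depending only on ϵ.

Let ϵ > 0 be given. For n ≥ 1, |7/n^3 − 0| = 7/n^3.
7/n^3 < ϵ ⇔ n^3 > 7/ϵ ⇔ n > (7/ϵ)^{1/3}.
Take N_0 = (7/ϵ)^{1/3}. Then n > N_0 implies 7/n^3 < ϵ.

N_0 = (7/ϵ)^{1/3}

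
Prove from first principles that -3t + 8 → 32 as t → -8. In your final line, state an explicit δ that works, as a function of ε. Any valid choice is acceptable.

δ = ε/3

Fix ε > 0. We need δ > 0 so that 0 < |t + 8| < δ implies |(-3t + 8) − 32| < ε.
Since (-3t + 8) − 32 = -3(t + 8), we have |(-3t + 8) − 32| = 3|t + 8|.
Thus it suffices that |t + 8| < ε/3.
Choosing δ = ε/3 gives |(-3t + 8) − 32| = 3|t + 8| < ε whenever |t + 8| < δ.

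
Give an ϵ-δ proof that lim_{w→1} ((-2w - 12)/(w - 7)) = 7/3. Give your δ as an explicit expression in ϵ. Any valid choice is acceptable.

δ = min(3, (9/13)ϵ)

Let ϵ > 0. We want δ > 0 with 0 < |w − 1| < δ ⇒ |(-2w - 12)/(w - 7) − (7/3)| < ϵ.
Combining over a common denominator, (-2w - 12)/(w - 7) − (7/3) = [(-2w - 12)·(-6) − (-14)·(w - 7)] / [(-6)·(w - 7)] = 26(w − 1) / ((-6)(w - 7)).
So |(-2w - 12)/(w - 7) − (7/3)| = 26|w − 1| / (6·|w − 7|).
Restrict δ ≤ 3. Then |w − 1| < 3 gives |w − 7| = |(w − 1) + (-6)| ≥ 6 − 3 = 3.
Hence |(-2w - 12)/(w - 7) − (7/3)| < 26|w − 1|/(6·3) = (13/9)|w − 1|, which is < ϵ once |w − 1| < (9/13)ϵ.
Take δ = min(3, (9/13)ϵ). Then 0 < |w − 1| < δ forces both bounds, so |(-2w - 12)/(w - 7) − (7/3)| < ϵ.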